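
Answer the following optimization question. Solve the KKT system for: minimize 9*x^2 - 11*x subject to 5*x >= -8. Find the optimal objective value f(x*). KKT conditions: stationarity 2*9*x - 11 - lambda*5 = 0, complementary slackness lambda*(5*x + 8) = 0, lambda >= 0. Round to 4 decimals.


Step 1: Try lambda = 0 (constraint inactive).
Stationarity: 2*9*x - 11 = 0
x* = 11/(2*9) = 11/18 = 0.6111 (rounded; the exact value 11/18 is used below)
Check constraint: 5*0.6111 = 3.0555 >= -8 -- satisfied.
Step 2: Compute optimal value.
f(x*) = 9*(11/18)^2 - 11*(11/18) = -3.3611


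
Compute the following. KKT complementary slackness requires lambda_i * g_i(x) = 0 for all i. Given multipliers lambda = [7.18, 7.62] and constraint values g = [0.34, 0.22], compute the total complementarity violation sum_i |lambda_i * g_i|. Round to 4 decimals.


KKT complementary slackness check:
lambda_1 * g_1 = 7.18 * 0.34 = 2.4412
lambda_2 * g_2 = 7.62 * 0.22 = 1.6764
Total violation = 2.4412 + 1.6764 = 4.1176


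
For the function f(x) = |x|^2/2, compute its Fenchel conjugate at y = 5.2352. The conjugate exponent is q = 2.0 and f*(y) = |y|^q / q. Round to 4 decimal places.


The conjugate exponent q satisfies 1/p + 1/q = 1.
p = 2, so q = 2/(2 - 1) = 2.0
|y|^q = 5.2352^2.0 = 27.4073
f*(5.2352) = 27.4073 / 2.0 = 13.7037


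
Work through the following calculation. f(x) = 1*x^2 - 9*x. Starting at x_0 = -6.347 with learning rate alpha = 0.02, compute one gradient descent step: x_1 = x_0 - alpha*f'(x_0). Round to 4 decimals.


We compute the gradient at x_0 and apply the update.
f'(x) = 2*x - 9
f'(-6.347) = 2*-6.347 - 9 = -21.694
x_1 = -6.347 - 0.02*-21.694 = -5.9131


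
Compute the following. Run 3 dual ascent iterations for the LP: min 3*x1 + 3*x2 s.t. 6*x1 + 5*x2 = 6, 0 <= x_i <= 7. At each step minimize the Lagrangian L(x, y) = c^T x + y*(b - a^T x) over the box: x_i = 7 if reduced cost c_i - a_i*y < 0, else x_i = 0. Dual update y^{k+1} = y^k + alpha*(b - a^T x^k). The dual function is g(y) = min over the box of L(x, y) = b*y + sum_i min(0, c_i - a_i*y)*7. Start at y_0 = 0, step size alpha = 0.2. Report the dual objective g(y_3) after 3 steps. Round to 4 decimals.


Dual ascent for LP: min 3*x1 + 3*x2, 6*x1 + 5*x2 = 6, 0 <= x_i <= 7
Step 1: y^k = 0.0, reduced costs: (3.0, 3.0)
  x^k = (0.0, 0.0), subgradient = b - a^T x = 6.0
  y^{k+1} = 0.0 + 0.2*6.0 = 1.2
Step 2: y^k = 1.2, reduced costs: (-4.2, -3.0)
  x^k = (7.0, 7.0), subgradient = b - a^T x = -71.0
  y^{k+1} = 1.2 + 0.2*-71.0 = -13.0
Step 3: y^k = -13.0, reduced costs: (81.0, 68.0)
  x^k = (0.0, 0.0), subgradient = b - a^T x = 6.0
  y^{k+1} = -13.0 + 0.2*6.0 = -11.8
Dual objective at y_3 = -11.8: reduced costs (73.8, 62.0), box minimizer x = (0.0, 0.0)
g(y_3) = b*y + (c1 - a1*y)*x1 + (c2 - a2*y)*x2 = 6*(-11.8) + 73.8*0.0 + 62.0*0.0 = -70.8 + 0.0 + 0.0 = -70.8


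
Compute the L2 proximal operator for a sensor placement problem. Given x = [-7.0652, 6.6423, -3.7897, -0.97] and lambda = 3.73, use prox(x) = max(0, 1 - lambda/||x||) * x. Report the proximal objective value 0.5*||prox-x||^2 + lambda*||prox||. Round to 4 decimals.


Step 1: Compute ||x||.
||x|| = 10.4566
Step 2: Compute scaling factor.
scale = max(0, 1 - 3.73/10.4566) = 0.6433
Step 3: prox(x) = [-4.5449, 4.2729, -2.4379, -0.624]
||prox(x)|| = 6.7266
Step 4: Proximal objective.
0.5*||prox-x||^2 = 6.9565
lambda*||prox|| = 25.0902
Total = 32.0466


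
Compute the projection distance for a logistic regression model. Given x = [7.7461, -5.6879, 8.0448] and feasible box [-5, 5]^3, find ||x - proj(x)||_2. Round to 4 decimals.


Project each component onto [-5, 5].
clip(7.7461) = 5.0, clip(-5.6879) = -5.0, clip(8.0448) = 5.0
Projection = [5.0, -5.0, 5.0]
Squared diffs: [7.5411, 0.4732, 9.2708]
Distance = sqrt(17.2851) = 4.1575


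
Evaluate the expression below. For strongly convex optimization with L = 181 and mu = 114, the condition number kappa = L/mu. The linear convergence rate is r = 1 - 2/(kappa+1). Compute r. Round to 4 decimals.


Step 1: Compute the condition number.
kappa = L/mu = 181/114 = 1.5877
Step 2: Compute the convergence rate.
r = 1 - 2/(kappa + 1) = 1 - 2*mu/(L + mu) = (L - mu)/(L + mu) = 67/295 = 0.2271


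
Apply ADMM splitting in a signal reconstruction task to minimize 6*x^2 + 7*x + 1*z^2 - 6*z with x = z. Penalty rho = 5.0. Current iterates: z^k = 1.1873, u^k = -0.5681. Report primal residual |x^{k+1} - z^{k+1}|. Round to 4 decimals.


ADMM iteration with rho = 5.0, z^k = 1.1873, u^k = -0.5681
Step 1: x-update.
Minimize 6*x^2 + 7*x + (5.0/2)*(x - 1.1873 - 0.5681)^2
FOC: (2*6 + 5.0)*x = -7 + 5.0*(1.1873 + 0.5681)
x^{k+1} = 0.1045
Step 2: z-update.
Minimize 1*z^2 - 6*z + (5.0/2)*(0.1045 - z - 0.5681)^2
FOC: (2*1 + 5.0)*z = 6 + 5.0*(0.1045 - 0.5681)
z^{k+1} = 0.526
Step 3: u-update.
u^{k+1} = -0.5681 + 0.1045 - 0.526 = -0.9896
Step 4: Primal residual = |0.1045 - 0.526| = 0.4215


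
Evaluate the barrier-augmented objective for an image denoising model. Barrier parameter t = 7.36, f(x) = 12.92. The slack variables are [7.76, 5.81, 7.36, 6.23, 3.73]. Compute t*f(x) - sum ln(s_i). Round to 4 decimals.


Step 1: Compute log-barrier.
ln values: [2.049, 1.7596, 1.9961, 1.8294, 1.3164]
phi = -(2.049 + 1.7596 + 1.9961 + 1.8294 + 1.3164) = -8.9504
Step 2: Compute augmented objective.
t*f(x) = 7.36*12.92 = 95.0912
Total = 95.0912 - 8.9504 = 86.1408


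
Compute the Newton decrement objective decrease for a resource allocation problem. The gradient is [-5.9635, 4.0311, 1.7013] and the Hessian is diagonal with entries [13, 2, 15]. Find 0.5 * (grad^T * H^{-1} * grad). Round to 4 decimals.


Step 1: H is diagonal, so H^(-1) * g = [-0.4587, 2.0156, 0.1134].
Step 2: g^T H^(-1) g = sum_i g_i^2 / H_ii
  = (-5.9635)^2/13 + (4.0311)^2/2 + (1.7013)^2/15
  = 2.7356 + 8.1249 + 0.193 = 11.0535
Step 3: Objective decrease = 0.5 * g^T H^(-1) g = 5.5267


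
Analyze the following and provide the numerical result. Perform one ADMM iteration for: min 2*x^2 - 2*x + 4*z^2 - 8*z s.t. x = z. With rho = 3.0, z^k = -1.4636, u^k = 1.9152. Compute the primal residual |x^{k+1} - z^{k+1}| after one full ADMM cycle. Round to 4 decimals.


ADMM iteration with rho = 3.0, z^k = -1.4636, u^k = 1.9152
Step 1: x-update.
Minimize 2*x^2 - 2*x + (3.0/2)*(x + 1.4636 + 1.9152)^2
FOC: (2*2 + 3.0)*x = 2 + 3.0*(-1.4636 - 1.9152)
x^{k+1} = -1.1623
Step 2: z-update.
Minimize 4*z^2 - 8*z + (3.0/2)*(-1.1623 - z + 1.9152)^2
FOC: (2*4 + 3.0)*z = 8 + 3.0*(-1.1623 + 1.9152)
z^{k+1} = 0.9326
Step 3: u-update.
u^{k+1} = 1.9152 - 1.1623 - 0.9326 = -0.1797
Step 4: Primal residual = |-1.1623 - 0.9326| = 2.0949


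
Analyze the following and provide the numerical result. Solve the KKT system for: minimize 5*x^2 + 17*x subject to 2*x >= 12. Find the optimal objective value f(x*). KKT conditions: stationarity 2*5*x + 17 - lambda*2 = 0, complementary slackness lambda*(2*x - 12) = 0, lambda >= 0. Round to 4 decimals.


Step 1: Try lambda = 0 (constraint inactive).
x_unc = -17/(2*5) = -1.7
Check: 2*-1.7 = -3.4 < 12 -- violated!
Step 2: Constraint must be active: 2*x = 12
x* = 12/2 = 6.0
lambda = (2*5*6.0 + 17)/2 = 38.5
Step 3: Compute optimal value.
f(x*) = 5*6.0^2 + 17*6.0 = 282.0


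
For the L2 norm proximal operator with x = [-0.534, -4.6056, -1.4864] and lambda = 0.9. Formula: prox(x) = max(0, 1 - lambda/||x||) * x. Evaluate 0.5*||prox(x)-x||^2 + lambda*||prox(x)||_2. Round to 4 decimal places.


Step 1: Compute ||x||.
||x|| = 4.8689
Step 2: Compute scaling factor.
scale = max(0, 1 - 0.9/4.8689) = 0.8152
Step 3: prox(x) = [-0.4353, -3.7543, -1.2116]
||prox(x)|| = 3.9689
Step 4: Proximal objective.
0.5*||prox-x||^2 = 0.405
lambda*||prox|| = 3.572
Total = 3.977


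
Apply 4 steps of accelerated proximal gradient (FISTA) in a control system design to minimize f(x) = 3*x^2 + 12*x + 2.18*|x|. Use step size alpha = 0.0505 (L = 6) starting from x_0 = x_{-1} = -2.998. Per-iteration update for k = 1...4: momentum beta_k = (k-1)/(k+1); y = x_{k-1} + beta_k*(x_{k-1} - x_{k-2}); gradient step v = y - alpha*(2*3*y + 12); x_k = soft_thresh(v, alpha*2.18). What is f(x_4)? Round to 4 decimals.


FISTA on f(x) = 3*x^2 + 12*x + 2.18*|x|
L = 6, alpha = 0.0505
Iteration 1: beta = 0.0, y = -2.998 + 0.0*(-2.998 + 2.998) = -2.998
  grad(y) = -5.988, v = y - alpha*grad = -2.6956
  prox(v) = soft_thresh(-2.6956, 0.1101) = -2.5855
Iteration 2: beta = 0.3333, y = -2.5855 + 0.3333*(-2.5855 + 2.998) = -2.448
  grad(y) = -2.6881, v = y - alpha*grad = -2.3123
  prox(v) = soft_thresh(-2.3123, 0.1101) = -2.2022
Iteration 3: beta = 0.5, y = -2.2022 + 0.5*(-2.2022 + 2.5855) = -2.0105
  grad(y) = -0.0631, v = y - alpha*grad = -2.0073
  prox(v) = soft_thresh(-2.0073, 0.1101) = -1.8972
Iteration 4: beta = 0.6, y = -1.8972 + 0.6*(-1.8972 + 2.2022) = -1.7143
  grad(y) = 1.7144, v = y - alpha*grad = -1.8008
  prox(v) = soft_thresh(-1.8008, 0.1101) = -1.6908
f(x_4) = 3*(-1.6908)^2 + 12*(-1.6908) + 2.18*|-1.6908| = -8.0273


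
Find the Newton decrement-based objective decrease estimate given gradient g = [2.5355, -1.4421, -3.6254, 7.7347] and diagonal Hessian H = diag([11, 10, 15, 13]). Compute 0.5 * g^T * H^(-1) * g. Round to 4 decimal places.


Step 1: H is diagonal, so H^(-1) * g = [0.2305, -0.1442, -0.2417, 0.595].
Step 2: g^T H^(-1) g = sum_i g_i^2 / H_ii
  = (2.5355)^2/11 + (-1.4421)^2/10 + (-3.6254)^2/15 + (7.7347)^2/13
  = 0.5844 + 0.208 + 0.8762 + 4.602 = 6.2706
Step 3: Objective decrease = 0.5 * g^T H^(-1) g = 3.1353


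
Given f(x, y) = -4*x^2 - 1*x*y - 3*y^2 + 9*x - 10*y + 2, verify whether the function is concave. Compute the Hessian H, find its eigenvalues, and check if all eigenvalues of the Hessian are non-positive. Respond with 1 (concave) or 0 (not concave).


The Hessian of f(x,y) = -4*x^2 - 1*x*y - 3*y^2 + 9*x - 10*y + 2 is:
H = [[-8, -1], [-1, -6]]
Trace = -8 - 6 = -14
Determinant = -8*-6 - (-1)^2 = 47
Discriminant = (-14)^2 - 4*47 = 8.0
Eigenvalues: lambda_1 = -8.4142, lambda_2 = -5.5858
The function is concave.

1


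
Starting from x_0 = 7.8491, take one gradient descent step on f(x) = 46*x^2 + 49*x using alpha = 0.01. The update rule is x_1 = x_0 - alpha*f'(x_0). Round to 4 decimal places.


We compute the gradient at x_0 and apply the update.
f'(x) = 92*x + 49
f'(7.8491) = 92*7.8491 + 49 = 771.1172
x_1 = 7.8491 - 0.01*771.1172 = 0.1379


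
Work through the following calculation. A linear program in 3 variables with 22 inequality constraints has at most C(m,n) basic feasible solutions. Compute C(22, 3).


Each vertex corresponds to some choice of n active constraints out of m, so the number of vertices is at most C(m, n) = m! / (n!(m-n)!).
m = 22, n = 3
Numerator: 22 * 21 * 20
Denominator: 3! = 6
C(22, 3) = 1540


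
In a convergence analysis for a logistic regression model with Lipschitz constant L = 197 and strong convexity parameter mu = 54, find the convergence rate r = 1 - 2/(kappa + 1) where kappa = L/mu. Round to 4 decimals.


Step 1: Compute the condition number.
kappa = L/mu = 197/54 = 3.6481
Step 2: Compute the convergence rate.
r = 1 - 2/(kappa + 1) = 1 - 2*mu/(L + mu) = (L - mu)/(L + mu) = 143/251 = 0.5697


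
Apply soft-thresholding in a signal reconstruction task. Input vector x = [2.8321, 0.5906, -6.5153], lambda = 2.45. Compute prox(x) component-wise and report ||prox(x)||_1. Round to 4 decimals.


Soft-thresholding with lambda = 2.45:
prox(2.8321) = sign(2.8321)*max(|2.8321| - 2.45, 0) = 0.3821
prox(0.5906) = sign(0.5906)*max(|0.5906| - 2.45, 0) = 0.0
prox(-6.5153) = sign(-6.5153)*max(|-6.5153| - 2.45, 0) = -4.0653
prox(x) = [0.3821, 0.0, -4.0653]
||prox(x)||_1 = 0.3821 + 0.0 + 4.0653 = 4.4474


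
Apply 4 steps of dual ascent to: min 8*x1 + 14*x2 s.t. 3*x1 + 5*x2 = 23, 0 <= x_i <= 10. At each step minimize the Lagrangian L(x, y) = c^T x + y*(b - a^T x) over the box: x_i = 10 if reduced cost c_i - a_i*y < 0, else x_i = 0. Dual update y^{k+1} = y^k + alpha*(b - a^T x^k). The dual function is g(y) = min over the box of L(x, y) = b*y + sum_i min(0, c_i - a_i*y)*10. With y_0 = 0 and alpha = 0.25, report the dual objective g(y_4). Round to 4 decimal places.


Dual ascent for LP: min 8*x1 + 14*x2, 3*x1 + 5*x2 = 23, 0 <= x_i <= 10
Step 1: y^k = 0.0, reduced costs: (8.0, 14.0)
  x^k = (0.0, 0.0), subgradient = b - a^T x = 23.0
  y^{k+1} = 0.0 + 0.25*23.0 = 5.75
Step 2: y^k = 5.75, reduced costs: (-9.25, -14.75)
  x^k = (10.0, 10.0), subgradient = b - a^T x = -57.0
  y^{k+1} = 5.75 + 0.25*-57.0 = -8.5
Step 3: y^k = -8.5, reduced costs: (33.5, 56.5)
  x^k = (0.0, 0.0), subgradient = b - a^T x = 23.0
  y^{k+1} = -8.5 + 0.25*23.0 = -2.75
Step 4: y^k = -2.75, reduced costs: (16.25, 27.75)
  x^k = (0.0, 0.0), subgradient = b - a^T x = 23.0
  y^{k+1} = -2.75 + 0.25*23.0 = 3.0
Dual objective at y_4 = 3.0: reduced costs (-1.0, -1.0), box minimizer x = (10.0, 10.0)
g(y_4) = b*y + (c1 - a1*y)*x1 + (c2 - a2*y)*x2 = 23*3.0 + (-1.0)*10.0 + (-1.0)*10.0 = 69.0 - 10.0 - 10.0 = 49.0


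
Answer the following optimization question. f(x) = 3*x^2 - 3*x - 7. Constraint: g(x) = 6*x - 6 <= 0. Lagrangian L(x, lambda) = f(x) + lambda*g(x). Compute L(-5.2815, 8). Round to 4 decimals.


Step 1: Evaluate f(x).
f(-5.2815) = 3*(-5.2815)^2 - 3*(-5.2815) - 7 = 92.5272
Step 2: Evaluate g(x).
g(-5.2815) = 6*-5.2815 - 6 = -37.689
Step 3: Compute Lagrangian.
L = 92.5272 + 8*-37.689 = -208.9848


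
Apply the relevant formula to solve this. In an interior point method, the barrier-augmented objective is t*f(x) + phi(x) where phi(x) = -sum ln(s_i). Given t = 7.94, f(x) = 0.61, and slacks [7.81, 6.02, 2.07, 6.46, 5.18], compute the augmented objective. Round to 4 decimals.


Step 1: Compute log-barrier.
ln values: [2.0554, 1.7951, 0.7275, 1.8656, 1.6448]
phi = -(2.0554 + 1.7951 + 0.7275 + 1.8656 + 1.6448) = -8.0885
Step 2: Compute augmented objective.
t*f(x) = 7.94*0.61 = 4.8434
Total = 4.8434 - 8.0885 = -3.2451


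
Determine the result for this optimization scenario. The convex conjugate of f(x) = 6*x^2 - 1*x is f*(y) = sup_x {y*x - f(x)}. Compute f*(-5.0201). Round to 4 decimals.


f*(y) = sup_x {y*x - a*x^2 - b*x} = sup_x {(y-b)*x - a*x^2}
FOC: (y - b) - 2a*x = 0 => x* = (y - b)/(2a)
x* = (-5.0201 + 1)/(2*6) = -0.335
f*(-5.0201) = (y-b)^2/(4a) = (-5.0201 + 1)^2/(4*6)
= 16.1612/24 = 0.6734


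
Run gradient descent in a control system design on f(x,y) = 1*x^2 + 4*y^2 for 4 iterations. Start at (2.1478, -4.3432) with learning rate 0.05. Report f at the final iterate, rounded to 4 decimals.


Gradient descent on f(x,y) = 1*x^2 + 4*y^2.
Starting point: (2.1478, -4.3432), alpha = 0.05
Step 1: grad_x = 2*1*2.1478 = 4.2956, grad_y = 2*4*-4.3432 = -34.7456
  x_1 = 2.1478 - 0.05*4.2956 = 1.933
  y_1 = -4.3432 - 0.05*-34.7456 = -2.6059
Step 2: grad_x = 2*1*1.933 = 3.866, grad_y = 2*4*-2.6059 = -20.8474
  x_2 = 1.933 - 0.05*3.866 = 1.7397
  y_2 = -2.6059 - 0.05*-20.8474 = -1.5636
Step 3: grad_x = 2*1*1.7397 = 3.4794, grad_y = 2*4*-1.5636 = -12.5084
  x_3 = 1.7397 - 0.05*3.4794 = 1.5657
  y_3 = -1.5636 - 0.05*-12.5084 = -0.9381
Step 4: grad_x = 2*1*1.5657 = 3.1315, grad_y = 2*4*-0.9381 = -7.505
  x_4 = 1.5657 - 0.05*3.1315 = 1.4092
  y_4 = -0.9381 - 0.05*-7.505 = -0.5629
f(1.4092, -0.5629) = 1*1.4092^2 + 4*(-0.5629)^2 = 3.2531


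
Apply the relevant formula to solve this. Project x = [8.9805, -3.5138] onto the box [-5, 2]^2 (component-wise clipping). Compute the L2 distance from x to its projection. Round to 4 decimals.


Project each component onto [-5, 2].
clip(8.9805) = 2.0, clip(-3.5138) = -3.5138
Projection = [2.0, -3.5138]
Squared diffs: [48.7274, 0.0]
Distance = sqrt(48.7274) = 6.9805


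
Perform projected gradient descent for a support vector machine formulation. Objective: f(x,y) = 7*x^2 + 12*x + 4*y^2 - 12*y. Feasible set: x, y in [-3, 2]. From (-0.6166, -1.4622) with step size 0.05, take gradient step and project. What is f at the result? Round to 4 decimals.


Step 1: Compute gradient at (-0.6166, -1.4622).
grad_x = 2*7*-0.6166 + 12 = 3.3676
grad_y = 2*4*-1.4622 - 12 = -23.6976
Step 2: Gradient step.
x_raw = -0.6166 - 0.05*3.3676 = -0.785
y_raw = -1.4622 - 0.05*-23.6976 = -0.2773
Step 3: Project onto [-3, 2].
x_proj = clip(-0.785) = -0.785
y_proj = clip(-0.2773) = -0.2773
Step 4: Evaluate f.
f(-0.785, -0.2773) = -1.4709


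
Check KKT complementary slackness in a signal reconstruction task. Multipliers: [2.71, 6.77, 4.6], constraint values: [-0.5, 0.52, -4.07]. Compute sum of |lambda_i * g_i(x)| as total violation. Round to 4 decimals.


KKT complementary slackness check:
lambda_1 * g_1 = 2.71 * -0.5 = -1.355
lambda_2 * g_2 = 6.77 * 0.52 = 3.5204
lambda_3 * g_3 = 4.6 * -4.07 = -18.722
Total violation = 1.355 + 3.5204 + 18.722 = 23.5974


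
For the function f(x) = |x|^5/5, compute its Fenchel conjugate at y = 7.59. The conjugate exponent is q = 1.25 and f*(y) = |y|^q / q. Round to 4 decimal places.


The conjugate exponent q satisfies 1/p + 1/q = 1.
p = 5, so q = 5/(5 - 1) = 1.25
|y|^q = 7.59^1.25 = 12.598
f*(7.59) = 12.598 / 1.25 = 10.0784


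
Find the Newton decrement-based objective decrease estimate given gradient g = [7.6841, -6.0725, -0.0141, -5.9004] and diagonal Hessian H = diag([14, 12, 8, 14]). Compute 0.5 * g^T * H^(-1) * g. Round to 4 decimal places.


Step 1: H is diagonal, so H^(-1) * g = [0.5489, -0.506, -0.0018, -0.4215].
Step 2: g^T H^(-1) g = sum_i g_i^2 / H_ii
  = (7.6841)^2/14 + (-6.0725)^2/12 + (-0.0141)^2/8 + (-5.9004)^2/14
  = 4.2175 + 3.0729 + 0.0 + 2.4868 = 9.7773
Step 3: Objective decrease = 0.5 * g^T H^(-1) g = 4.8886


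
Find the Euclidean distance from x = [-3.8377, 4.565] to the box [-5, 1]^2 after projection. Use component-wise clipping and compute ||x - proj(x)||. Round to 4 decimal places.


Project each component onto [-5, 1].
clip(-3.8377) = -3.8377, clip(4.565) = 1.0
Projection = [-3.8377, 1.0]
Squared diffs: [0.0, 12.7092]
Distance = sqrt(12.7092) = 3.565


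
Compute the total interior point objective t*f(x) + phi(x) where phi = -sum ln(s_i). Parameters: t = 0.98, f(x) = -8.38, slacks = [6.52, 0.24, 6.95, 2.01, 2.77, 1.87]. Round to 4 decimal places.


Step 1: Compute log-barrier.
ln values: [1.8749, -1.4271, 1.9387, 0.6981, 1.0188, 0.6259]
phi = -(1.8749 - 1.4271 + 1.9387 + 0.6981 + 1.0188 + 0.6259) = -4.7294
Step 2: Compute augmented objective.
t*f(x) = 0.98*-8.38 = -8.2124
Total = -8.2124 - 4.7294 = -12.9418


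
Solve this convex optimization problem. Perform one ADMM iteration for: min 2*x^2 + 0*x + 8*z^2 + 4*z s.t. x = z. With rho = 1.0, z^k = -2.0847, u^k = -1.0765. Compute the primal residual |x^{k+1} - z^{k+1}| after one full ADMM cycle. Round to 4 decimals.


ADMM iteration with rho = 1.0, z^k = -2.0847, u^k = -1.0765
Step 1: x-update.
Minimize 2*x^2 + 0*x + (1.0/2)*(x + 2.0847 - 1.0765)^2
FOC: (2*2 + 1.0)*x = 0 + 1.0*(-2.0847 + 1.0765)
x^{k+1} = -0.2016
Step 2: z-update.
Minimize 8*z^2 + 4*z + (1.0/2)*(-0.2016 - z - 1.0765)^2
FOC: (2*8 + 1.0)*z = -4 + 1.0*(-0.2016 - 1.0765)
z^{k+1} = -0.3105
Step 3: u-update.
u^{k+1} = -1.0765 - 0.2016 + 0.3105 = -0.9677
Step 4: Primal residual = |-0.2016 + 0.3105| = 0.1088


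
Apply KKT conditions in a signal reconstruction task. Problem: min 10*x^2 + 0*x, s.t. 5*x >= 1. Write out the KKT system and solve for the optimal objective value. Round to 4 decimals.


Step 1: Try lambda = 0 (constraint inactive).
x_unc = 0/(2*10) = 0.0
Check: 5*0.0 = 0.0 < 1 -- violated!
Step 2: Constraint must be active: 5*x = 1
x* = 1/5 = 0.2
lambda = (2*10*0.2 + 0)/5 = 0.8
Step 3: Compute optimal value.
f(x*) = 10*0.2^2 + 0*0.2 = 0.4


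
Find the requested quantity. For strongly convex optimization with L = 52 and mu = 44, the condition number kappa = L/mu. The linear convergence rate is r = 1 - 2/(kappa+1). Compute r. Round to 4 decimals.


Step 1: Compute the condition number.
kappa = L/mu = 52/44 = 1.1818
Step 2: Compute the convergence rate.
r = 1 - 2/(kappa + 1) = 1 - 2*mu/(L + mu) = (L - mu)/(L + mu) = 8/96 = 0.0833


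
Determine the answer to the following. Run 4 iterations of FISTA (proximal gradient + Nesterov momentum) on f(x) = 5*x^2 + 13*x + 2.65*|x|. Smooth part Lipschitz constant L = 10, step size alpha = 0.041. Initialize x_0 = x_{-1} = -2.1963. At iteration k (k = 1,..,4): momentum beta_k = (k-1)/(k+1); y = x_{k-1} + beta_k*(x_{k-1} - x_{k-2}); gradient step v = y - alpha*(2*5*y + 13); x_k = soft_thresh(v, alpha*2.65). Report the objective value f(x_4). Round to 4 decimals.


FISTA on f(x) = 5*x^2 + 13*x + 2.65*|x|
L = 10, alpha = 0.041
Iteration 1: beta = 0.0, y = -2.1963 + 0.0*(-2.1963 + 2.1963) = -2.1963
  grad(y) = -8.963, v = y - alpha*grad = -1.8288
  prox(v) = soft_thresh(-1.8288, 0.1087) = -1.7202
Iteration 2: beta = 0.3333, y = -1.7202 + 0.3333*(-1.7202 + 2.1963) = -1.5615
  grad(y) = -2.6146, v = y - alpha*grad = -1.4543
  prox(v) = soft_thresh(-1.4543, 0.1087) = -1.3456
Iteration 3: beta = 0.5, y = -1.3456 + 0.5*(-1.3456 + 1.7202) = -1.1583
  grad(y) = 1.4167, v = y - alpha*grad = -1.2164
  prox(v) = soft_thresh(-1.2164, 0.1087) = -1.1078
Iteration 4: beta = 0.6, y = -1.1078 + 0.6*(-1.1078 + 1.3456) = -0.9651
  grad(y) = 3.3494, v = y - alpha*grad = -1.1024
  prox(v) = soft_thresh(-1.1024, 0.1087) = -0.9937
f(x_4) = 5*(-0.9937)^2 + 13*(-0.9937) + 2.65*|-0.9937| = -5.3476


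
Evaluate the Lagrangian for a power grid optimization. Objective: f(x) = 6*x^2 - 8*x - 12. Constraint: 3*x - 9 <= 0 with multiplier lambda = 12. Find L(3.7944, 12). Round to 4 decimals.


Step 1: Evaluate f(x).
f(3.7944) = 6*3.7944^2 - 8*3.7944 - 12 = 44.0296
Step 2: Evaluate g(x).
g(3.7944) = 3*3.7944 - 9 = 2.3832
Step 3: Compute Lagrangian.
L = 44.0296 + 12*2.3832 = 72.628


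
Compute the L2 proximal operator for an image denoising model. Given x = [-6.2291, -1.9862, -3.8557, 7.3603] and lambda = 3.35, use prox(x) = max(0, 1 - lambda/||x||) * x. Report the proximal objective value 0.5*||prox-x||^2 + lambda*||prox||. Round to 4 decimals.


Step 1: Compute ||x||.
||x|| = 10.5729
Step 2: Compute scaling factor.
scale = max(0, 1 - 3.35/10.5729) = 0.6832
Step 3: prox(x) = [-4.2554, -1.3569, -2.634, 5.0282]
||prox(x)|| = 7.2229
Step 4: Proximal objective.
0.5*||prox-x||^2 = 5.6113
lambda*||prox|| = 24.1967
Total = 29.8081


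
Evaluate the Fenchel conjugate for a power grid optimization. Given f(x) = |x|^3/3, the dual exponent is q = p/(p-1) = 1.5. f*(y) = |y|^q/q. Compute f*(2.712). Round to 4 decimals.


The conjugate exponent q satisfies 1/p + 1/q = 1.
p = 3, so q = 3/(3 - 1) = 1.5
|y|^q = 2.712^1.5 = 4.4662
f*(2.712) = 4.4662 / 1.5 = 2.9774


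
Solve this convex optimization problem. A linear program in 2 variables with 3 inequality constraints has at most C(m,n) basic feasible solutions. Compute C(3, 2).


Each vertex corresponds to some choice of n active constraints out of m, so the number of vertices is at most C(m, n) = m! / (n!(m-n)!).
m = 3, n = 2
Numerator: 3 * 2
Denominator: 2! = 2
C(3, 2) = 3


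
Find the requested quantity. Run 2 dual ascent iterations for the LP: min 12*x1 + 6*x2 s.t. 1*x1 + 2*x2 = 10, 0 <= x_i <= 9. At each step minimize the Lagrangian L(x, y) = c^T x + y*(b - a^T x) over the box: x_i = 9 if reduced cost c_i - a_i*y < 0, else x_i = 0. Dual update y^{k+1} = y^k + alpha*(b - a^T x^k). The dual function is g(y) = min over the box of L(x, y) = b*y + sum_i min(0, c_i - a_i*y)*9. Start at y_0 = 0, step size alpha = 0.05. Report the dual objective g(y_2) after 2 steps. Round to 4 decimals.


Dual ascent for LP: min 12*x1 + 6*x2, 1*x1 + 2*x2 = 10, 0 <= x_i <= 9
Step 1: y^k = 0.0, reduced costs: (12.0, 6.0)
  x^k = (0.0, 0.0), subgradient = b - a^T x = 10.0
  y^{k+1} = 0.0 + 0.05*10.0 = 0.5
Step 2: y^k = 0.5, reduced costs: (11.5, 5.0)
  x^k = (0.0, 0.0), subgradient = b - a^T x = 10.0
  y^{k+1} = 0.5 + 0.05*10.0 = 1.0
Dual objective at y_2 = 1.0: reduced costs (11.0, 4.0), box minimizer x = (0.0, 0.0)
g(y_2) = b*y + (c1 - a1*y)*x1 + (c2 - a2*y)*x2 = 10*1.0 + 11.0*0.0 + 4.0*0.0 = 10.0 + 0.0 + 0.0 = 10.0


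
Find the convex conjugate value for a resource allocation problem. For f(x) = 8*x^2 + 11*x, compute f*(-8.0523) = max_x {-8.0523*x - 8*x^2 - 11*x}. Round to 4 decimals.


f*(y) = sup_x {y*x - a*x^2 - b*x} = sup_x {(y-b)*x - a*x^2}
FOC: (y - b) - 2a*x = 0 => x* = (y - b)/(2a)
x* = (-8.0523 - 11)/(2*8) = -1.1908
f*(-8.0523) = (y-b)^2/(4a) = (-8.0523 - 11)^2/(4*8)
= 362.9901/32 = 11.3434


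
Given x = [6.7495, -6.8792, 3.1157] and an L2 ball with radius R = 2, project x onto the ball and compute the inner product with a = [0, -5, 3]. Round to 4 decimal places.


Step 1: Compute ||x|| (intermediates to 6 decimals).
||x|| = sqrt(6.7495^2 + (-6.8792)^2 + 3.1157^2) = 10.128511
Step 2: Project.
Since ||x|| > R, scale = R/||x|| = 2/10.128511 = 0.197462, proj(x) = scale * x
proj(x) = [1.33277, -1.358381, 0.615232]
Step 3: Dot product.
a^T * proj(x) = 0*1.33277 - 5*(-1.358381) + 3*0.615232 = 8.6376


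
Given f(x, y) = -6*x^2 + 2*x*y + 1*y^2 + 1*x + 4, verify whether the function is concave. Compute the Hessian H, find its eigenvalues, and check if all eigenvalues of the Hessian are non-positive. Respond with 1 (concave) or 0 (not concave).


The Hessian of f(x,y) = -6*x^2 + 2*x*y + 1*y^2 + 1*x + 4 is:
H = [[-12, 2], [2, 2]]
Trace = -12 + 2 = -10
Determinant = -12*2 - (2)^2 = -28
Discriminant = (-10)^2 - 4*-28 = 212.0
Eigenvalues: lambda_1 = -12.2801, lambda_2 = 2.2801
The function is not concave.

0


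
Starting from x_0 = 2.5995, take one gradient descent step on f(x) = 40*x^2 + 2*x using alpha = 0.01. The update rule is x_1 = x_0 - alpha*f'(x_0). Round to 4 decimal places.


We compute the gradient at x_0 and apply the update.
f'(x) = 80*x + 2
f'(2.5995) = 80*2.5995 + 2 = 209.96
x_1 = 2.5995 - 0.01*209.96 = 0.4999


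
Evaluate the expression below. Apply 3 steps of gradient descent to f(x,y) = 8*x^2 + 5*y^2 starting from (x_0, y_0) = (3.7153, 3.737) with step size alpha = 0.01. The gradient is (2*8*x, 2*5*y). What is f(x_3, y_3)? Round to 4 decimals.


Gradient descent on f(x,y) = 8*x^2 + 5*y^2.
Starting point: (3.7153, 3.737), alpha = 0.01
Step 1: grad_x = 2*8*3.7153 = 59.4448, grad_y = 2*5*3.737 = 37.37
  x_1 = 3.7153 - 0.01*59.4448 = 3.1209
  y_1 = 3.737 - 0.01*37.37 = 3.3633
Step 2: grad_x = 2*8*3.1209 = 49.9336, grad_y = 2*5*3.3633 = 33.633
  x_2 = 3.1209 - 0.01*49.9336 = 2.6215
  y_2 = 3.3633 - 0.01*33.633 = 3.027
Step 3: grad_x = 2*8*2.6215 = 41.9443, grad_y = 2*5*3.027 = 30.2697
  x_3 = 2.6215 - 0.01*41.9443 = 2.2021
  y_3 = 3.027 - 0.01*30.2697 = 2.7243
f(2.2021, 2.7243) = 8*2.2021^2 + 5*2.7243^2 = 75.9013


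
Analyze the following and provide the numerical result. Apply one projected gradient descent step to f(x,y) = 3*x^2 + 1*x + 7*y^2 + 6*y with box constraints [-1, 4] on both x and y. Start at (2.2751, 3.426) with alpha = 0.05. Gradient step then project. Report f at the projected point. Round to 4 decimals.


Step 1: Compute gradient at (2.2751, 3.426).
grad_x = 2*3*2.2751 + 1 = 14.6506
grad_y = 2*7*3.426 + 6 = 53.964
Step 2: Gradient step.
x_raw = 2.2751 - 0.05*14.6506 = 1.5426
y_raw = 3.426 - 0.05*53.964 = 0.7278
Step 3: Project onto [-1, 4].
x_proj = clip(1.5426) = 1.5426
y_proj = clip(0.7278) = 0.7278
Step 4: Evaluate f.
f(1.5426, 0.7278) = 16.7558


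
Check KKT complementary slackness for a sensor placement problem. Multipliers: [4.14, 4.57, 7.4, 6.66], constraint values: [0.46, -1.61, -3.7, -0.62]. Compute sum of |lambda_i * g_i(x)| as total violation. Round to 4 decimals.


KKT complementary slackness check:
lambda_1 * g_1 = 4.14 * 0.46 = 1.9044
lambda_2 * g_2 = 4.57 * -1.61 = -7.3577
lambda_3 * g_3 = 7.4 * -3.7 = -27.38
lambda_4 * g_4 = 6.66 * -0.62 = -4.1292
Total violation = 1.9044 + 7.3577 + 27.38 + 4.1292 = 40.7713


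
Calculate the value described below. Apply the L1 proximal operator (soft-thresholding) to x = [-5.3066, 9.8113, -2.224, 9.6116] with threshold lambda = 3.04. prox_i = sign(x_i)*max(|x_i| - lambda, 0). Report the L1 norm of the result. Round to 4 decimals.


Soft-thresholding with lambda = 3.04:
prox(-5.3066) = sign(-5.3066)*max(|-5.3066| - 3.04, 0) = -2.2666
prox(9.8113) = sign(9.8113)*max(|9.8113| - 3.04, 0) = 6.7713
prox(-2.224) = sign(-2.224)*max(|-2.224| - 3.04, 0) = 0.0
prox(9.6116) = sign(9.6116)*max(|9.6116| - 3.04, 0) = 6.5716
prox(x) = [-2.2666, 6.7713, 0.0, 6.5716]
||prox(x)||_1 = 2.2666 + 6.7713 + 0.0 + 6.5716 = 15.6095


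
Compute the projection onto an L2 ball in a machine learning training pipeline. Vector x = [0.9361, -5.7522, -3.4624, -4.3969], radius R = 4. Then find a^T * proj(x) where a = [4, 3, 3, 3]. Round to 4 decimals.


Step 1: Compute ||x|| (intermediates to 6 decimals).
||x|| = sqrt(0.9361^2 + (-5.7522)^2 + (-3.4624)^2 + (-4.3969)^2) = 8.079915
Step 2: Project.
Since ||x|| > R, scale = R/||x|| = 4/8.079915 = 0.495055, proj(x) = scale * x
proj(x) = [0.463421, -2.847655, -1.714078, -2.176707]
Step 3: Dot product.
a^T * proj(x) = 4*0.463421 + 3*(-2.847655) + 3*(-1.714078) + 3*(-2.176707) = -18.3616


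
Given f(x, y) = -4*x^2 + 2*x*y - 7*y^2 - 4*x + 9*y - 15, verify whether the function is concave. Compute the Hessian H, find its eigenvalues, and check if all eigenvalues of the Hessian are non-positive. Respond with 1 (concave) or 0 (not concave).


The Hessian of f(x,y) = -4*x^2 + 2*x*y - 7*y^2 - 4*x + 9*y - 15 is:
H = [[-8, 2], [2, -14]]
Trace = -8 - 14 = -22
Determinant = -8*-14 - (2)^2 = 108
Discriminant = (-22)^2 - 4*108 = 52.0
Eigenvalues: lambda_1 = -14.6056, lambda_2 = -7.3944
The function is concave.

1


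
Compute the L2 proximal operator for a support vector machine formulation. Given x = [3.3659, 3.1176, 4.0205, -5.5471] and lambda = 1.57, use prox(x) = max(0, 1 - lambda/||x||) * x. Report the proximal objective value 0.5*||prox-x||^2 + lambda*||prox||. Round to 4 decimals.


Step 1: Compute ||x||.
||x|| = 8.2452
Step 2: Compute scaling factor.
scale = max(0, 1 - 1.57/8.2452) = 0.8096
Step 3: prox(x) = [2.725, 2.524, 3.2549, -4.4909]
||prox(x)|| = 6.6752
Step 4: Proximal objective.
0.5*||prox-x||^2 = 1.2325
lambda*||prox|| = 10.4801
Total = 11.7125


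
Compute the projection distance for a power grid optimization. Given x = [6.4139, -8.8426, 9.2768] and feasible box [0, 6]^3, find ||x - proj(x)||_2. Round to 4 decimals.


Project each component onto [0, 6].
clip(6.4139) = 6.0, clip(-8.8426) = 0.0, clip(9.2768) = 6.0
Projection = [6.0, 0.0, 6.0]
Squared diffs: [0.1713, 78.1916, 10.7374]
Distance = sqrt(89.1003) = 9.4393


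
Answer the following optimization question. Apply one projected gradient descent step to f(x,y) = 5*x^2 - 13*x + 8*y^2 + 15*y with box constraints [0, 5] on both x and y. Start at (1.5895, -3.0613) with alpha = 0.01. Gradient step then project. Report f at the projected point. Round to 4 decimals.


Step 1: Compute gradient at (1.5895, -3.0613).
grad_x = 2*5*1.5895 - 13 = 2.895
grad_y = 2*8*-3.0613 + 15 = -33.9808
Step 2: Gradient step.
x_raw = 1.5895 - 0.01*2.895 = 1.5606
y_raw = -3.0613 - 0.01*-33.9808 = -2.7215
Step 3: Project onto [0, 5].
x_proj = clip(1.5606) = 1.5606
y_proj = clip(-2.7215) = 0.0
Step 4: Evaluate f.
f(1.5606, 0.0) = -8.1106


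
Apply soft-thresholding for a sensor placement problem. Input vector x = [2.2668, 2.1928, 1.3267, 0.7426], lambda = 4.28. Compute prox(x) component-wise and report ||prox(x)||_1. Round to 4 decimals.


Soft-thresholding with lambda = 4.28:
prox(2.2668) = sign(2.2668)*max(|2.2668| - 4.28, 0) = 0.0
prox(2.1928) = sign(2.1928)*max(|2.1928| - 4.28, 0) = 0.0
prox(1.3267) = sign(1.3267)*max(|1.3267| - 4.28, 0) = 0.0
prox(0.7426) = sign(0.7426)*max(|0.7426| - 4.28, 0) = 0.0
prox(x) = [0.0, 0.0, 0.0, 0.0]
||prox(x)||_1 = 0.0 + 0.0 + 0.0 + 0.0 = 0.0


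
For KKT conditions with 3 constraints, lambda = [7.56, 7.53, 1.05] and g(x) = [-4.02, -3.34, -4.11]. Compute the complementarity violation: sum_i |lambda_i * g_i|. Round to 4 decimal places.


KKT complementary slackness check:
lambda_1 * g_1 = 7.56 * -4.02 = -30.3912
lambda_2 * g_2 = 7.53 * -3.34 = -25.1502
lambda_3 * g_3 = 1.05 * -4.11 = -4.3155
Total violation = 30.3912 + 25.1502 + 4.3155 = 59.8569


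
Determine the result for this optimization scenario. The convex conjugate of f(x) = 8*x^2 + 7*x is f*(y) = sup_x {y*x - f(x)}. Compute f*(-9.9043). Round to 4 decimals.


f*(y) = sup_x {y*x - a*x^2 - b*x} = sup_x {(y-b)*x - a*x^2}
FOC: (y - b) - 2a*x = 0 => x* = (y - b)/(2a)
x* = (-9.9043 - 7)/(2*8) = -1.0565
f*(-9.9043) = (y-b)^2/(4a) = (-9.9043 - 7)^2/(4*8)
= 285.7554/32 = 8.9299


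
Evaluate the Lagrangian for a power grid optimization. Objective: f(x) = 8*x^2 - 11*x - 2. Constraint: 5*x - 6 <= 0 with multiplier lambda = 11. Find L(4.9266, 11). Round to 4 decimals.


Step 1: Evaluate f(x).
f(4.9266) = 8*4.9266^2 - 11*4.9266 - 2 = 137.9785
Step 2: Evaluate g(x).
g(4.9266) = 5*4.9266 - 6 = 18.633
Step 3: Compute Lagrangian.
L = 137.9785 + 11*18.633 = 342.9415


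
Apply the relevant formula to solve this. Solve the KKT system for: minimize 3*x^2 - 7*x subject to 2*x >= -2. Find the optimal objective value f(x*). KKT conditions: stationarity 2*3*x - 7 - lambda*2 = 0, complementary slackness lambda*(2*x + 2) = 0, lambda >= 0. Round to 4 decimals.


Step 1: Try lambda = 0 (constraint inactive).
Stationarity: 2*3*x - 7 = 0
x* = 7/(2*3) = 7/6 = 1.1667 (rounded; the exact value 7/6 is used below)
Check constraint: 2*1.1667 = 2.3334 >= -2 -- satisfied.
Step 2: Compute optimal value.
f(x*) = 3*(7/6)^2 - 7*(7/6) = -4.0833


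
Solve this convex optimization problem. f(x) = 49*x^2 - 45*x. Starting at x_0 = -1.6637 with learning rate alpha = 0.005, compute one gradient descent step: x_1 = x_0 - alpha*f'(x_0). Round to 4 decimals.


We compute the gradient at x_0 and apply the update.
f'(x) = 98*x - 45
f'(-1.6637) = 98*-1.6637 - 45 = -208.0426
x_1 = -1.6637 - 0.005*-208.0426 = -0.6235


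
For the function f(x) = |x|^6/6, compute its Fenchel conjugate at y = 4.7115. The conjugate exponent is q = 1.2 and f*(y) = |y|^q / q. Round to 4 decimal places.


The conjugate exponent q satisfies 1/p + 1/q = 1.
p = 6, so q = 6/(6 - 1) = 1.2
|y|^q = 4.7115^1.2 = 6.4238
f*(4.7115) = 6.4238 / 1.2 = 5.3532


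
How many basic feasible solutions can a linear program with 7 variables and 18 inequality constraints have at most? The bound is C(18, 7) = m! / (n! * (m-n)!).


Each vertex corresponds to some choice of n active constraints out of m, so the number of vertices is at most C(m, n) = m! / (n!(m-n)!).
m = 18, n = 7
Numerator: 18 * 17 * 16 * 15 * 14 * 13 * 12
Denominator: 7! = 5040
C(18, 7) = 31824


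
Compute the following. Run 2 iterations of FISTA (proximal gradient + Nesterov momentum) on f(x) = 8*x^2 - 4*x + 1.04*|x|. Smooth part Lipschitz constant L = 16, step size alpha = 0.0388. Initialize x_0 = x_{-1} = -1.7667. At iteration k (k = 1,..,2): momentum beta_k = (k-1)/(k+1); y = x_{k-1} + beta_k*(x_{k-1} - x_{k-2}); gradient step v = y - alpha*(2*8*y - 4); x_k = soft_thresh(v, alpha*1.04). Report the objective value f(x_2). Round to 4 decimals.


FISTA on f(x) = 8*x^2 - 4*x + 1.04*|x|
L = 16, alpha = 0.0388
Iteration 1: beta = 0.0, y = -1.7667 + 0.0*(-1.7667 + 1.7667) = -1.7667
  grad(y) = -32.2672, v = y - alpha*grad = -0.5147
  prox(v) = soft_thresh(-0.5147, 0.0404) = -0.4744
Iteration 2: beta = 0.3333, y = -0.4744 + 0.3333*(-0.4744 + 1.7667) = -0.0436
  grad(y) = -4.6977, v = y - alpha*grad = 0.1387
  prox(v) = soft_thresh(0.1387, 0.0404) = 0.0983
f(x_2) = 8*0.0983^2 - 4*0.0983 + 1.04*|0.0983| = -0.2137


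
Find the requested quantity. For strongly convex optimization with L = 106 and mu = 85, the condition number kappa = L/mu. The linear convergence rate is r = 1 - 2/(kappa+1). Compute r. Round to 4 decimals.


Step 1: Compute the condition number.
kappa = L/mu = 106/85 = 1.2471
Step 2: Compute the convergence rate.
r = 1 - 2/(kappa + 1) = 1 - 2*mu/(L + mu) = (L - mu)/(L + mu) = 21/191 = 0.1099


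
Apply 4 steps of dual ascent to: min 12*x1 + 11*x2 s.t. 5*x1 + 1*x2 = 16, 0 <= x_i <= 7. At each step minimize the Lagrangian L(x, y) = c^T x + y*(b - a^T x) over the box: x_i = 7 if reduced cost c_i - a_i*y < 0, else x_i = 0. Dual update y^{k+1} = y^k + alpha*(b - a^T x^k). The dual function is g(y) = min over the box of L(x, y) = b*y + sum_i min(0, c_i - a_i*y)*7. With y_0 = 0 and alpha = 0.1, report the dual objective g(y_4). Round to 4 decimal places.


Dual ascent for LP: min 12*x1 + 11*x2, 5*x1 + 1*x2 = 16, 0 <= x_i <= 7
Step 1: y^k = 0.0, reduced costs: (12.0, 11.0)
  x^k = (0.0, 0.0), subgradient = b - a^T x = 16.0
  y^{k+1} = 0.0 + 0.1*16.0 = 1.6
Step 2: y^k = 1.6, reduced costs: (4.0, 9.4)
  x^k = (0.0, 0.0), subgradient = b - a^T x = 16.0
  y^{k+1} = 1.6 + 0.1*16.0 = 3.2
Step 3: y^k = 3.2, reduced costs: (-4.0, 7.8)
  x^k = (7.0, 0.0), subgradient = b - a^T x = -19.0
  y^{k+1} = 3.2 + 0.1*-19.0 = 1.3
Step 4: y^k = 1.3, reduced costs: (5.5, 9.7)
  x^k = (0.0, 0.0), subgradient = b - a^T x = 16.0
  y^{k+1} = 1.3 + 0.1*16.0 = 2.9
Dual objective at y_4 = 2.9: reduced costs (-2.5, 8.1), box minimizer x = (7.0, 0.0)
g(y_4) = b*y + (c1 - a1*y)*x1 + (c2 - a2*y)*x2 = 16*2.9 + (-2.5)*7.0 + 8.1*0.0 = 46.4 - 17.5 + 0.0 = 28.9


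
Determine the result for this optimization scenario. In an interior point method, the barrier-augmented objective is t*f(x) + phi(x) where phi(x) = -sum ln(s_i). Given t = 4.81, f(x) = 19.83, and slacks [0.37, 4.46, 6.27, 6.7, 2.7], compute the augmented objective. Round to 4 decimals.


Step 1: Compute log-barrier.
ln values: [-0.9943, 1.4951, 1.8358, 1.9021, 0.9933]
phi = -(-0.9943 + 1.4951 + 1.8358 + 1.9021 + 0.9933) = -5.232
Step 2: Compute augmented objective.
t*f(x) = 4.81*19.83 = 95.3823
Total = 95.3823 - 5.232 = 90.1503


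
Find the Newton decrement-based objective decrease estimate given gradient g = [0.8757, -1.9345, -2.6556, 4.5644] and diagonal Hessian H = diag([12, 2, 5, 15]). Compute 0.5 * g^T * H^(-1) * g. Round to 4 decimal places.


Step 1: H is diagonal, so H^(-1) * g = [0.073, -0.9673, -0.5311, 0.3043].
Step 2: g^T H^(-1) g = sum_i g_i^2 / H_ii
  = (0.8757)^2/12 + (-1.9345)^2/2 + (-2.6556)^2/5 + (4.5644)^2/15
  = 0.0639 + 1.8711 + 1.4104 + 1.3889 = 4.7344
Step 3: Objective decrease = 0.5 * g^T H^(-1) g = 2.3672


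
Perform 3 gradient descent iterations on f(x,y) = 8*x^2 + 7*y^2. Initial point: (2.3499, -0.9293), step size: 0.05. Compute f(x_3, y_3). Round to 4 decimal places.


Gradient descent on f(x,y) = 8*x^2 + 7*y^2.
Starting point: (2.3499, -0.9293), alpha = 0.05
Step 1: grad_x = 2*8*2.3499 = 37.5984, grad_y = 2*7*-0.9293 = -13.0102
  x_1 = 2.3499 - 0.05*37.5984 = 0.47
  y_1 = -0.9293 - 0.05*-13.0102 = -0.2788
Step 2: grad_x = 2*8*0.47 = 7.5197, grad_y = 2*7*-0.2788 = -3.9031
  x_2 = 0.47 - 0.05*7.5197 = 0.094
  y_2 = -0.2788 - 0.05*-3.9031 = -0.0836
Step 3: grad_x = 2*8*0.094 = 1.5039, grad_y = 2*7*-0.0836 = -1.1709
  x_3 = 0.094 - 0.05*1.5039 = 0.0188
  y_3 = -0.0836 - 0.05*-1.1709 = -0.0251
f(0.0188, -0.0251) = 8*0.0188^2 + 7*(-0.0251)^2 = 0.0072


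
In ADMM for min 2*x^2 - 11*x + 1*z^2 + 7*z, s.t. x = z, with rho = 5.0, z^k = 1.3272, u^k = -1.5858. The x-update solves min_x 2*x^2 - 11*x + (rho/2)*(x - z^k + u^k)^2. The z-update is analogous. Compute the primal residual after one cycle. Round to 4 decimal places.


ADMM iteration with rho = 5.0, z^k = 1.3272, u^k = -1.5858
Step 1: x-update.
Minimize 2*x^2 - 11*x + (5.0/2)*(x - 1.3272 - 1.5858)^2
FOC: (2*2 + 5.0)*x = 11 + 5.0*(1.3272 + 1.5858)
x^{k+1} = 2.8406
Step 2: z-update.
Minimize 1*z^2 + 7*z + (5.0/2)*(2.8406 - z - 1.5858)^2
FOC: (2*1 + 5.0)*z = -7 + 5.0*(2.8406 - 1.5858)
z^{k+1} = -0.1037
Step 3: u-update.
u^{k+1} = -1.5858 + 2.8406 + 0.1037 = 1.3585
Step 4: Primal residual = |2.8406 + 0.1037| = 2.9443


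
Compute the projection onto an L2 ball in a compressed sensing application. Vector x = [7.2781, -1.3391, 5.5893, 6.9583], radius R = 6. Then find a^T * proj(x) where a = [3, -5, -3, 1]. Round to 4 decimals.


Step 1: Compute ||x|| (intermediates to 6 decimals).
||x|| = sqrt(7.2781^2 + (-1.3391)^2 + 5.5893^2 + 6.9583^2) = 11.594056
Step 2: Project.
Since ||x|| > R, scale = R/||x|| = 6/11.594056 = 0.517507, proj(x) = scale * x
proj(x) = [3.766468, -0.692994, 2.892502, 3.600969]
Step 3: Dot product.
a^T * proj(x) = 3*3.766468 - 5*(-0.692994) - 3*2.892502 + 1*3.600969 = 9.6878


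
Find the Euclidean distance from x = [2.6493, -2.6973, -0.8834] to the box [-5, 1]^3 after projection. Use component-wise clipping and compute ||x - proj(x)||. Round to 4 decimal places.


Project each component onto [-5, 1].
clip(2.6493) = 1.0, clip(-2.6973) = -2.6973, clip(-0.8834) = -0.8834
Projection = [1.0, -2.6973, -0.8834]
Squared diffs: [2.7202, 0.0, 0.0]
Distance = sqrt(2.7202) = 1.6493
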